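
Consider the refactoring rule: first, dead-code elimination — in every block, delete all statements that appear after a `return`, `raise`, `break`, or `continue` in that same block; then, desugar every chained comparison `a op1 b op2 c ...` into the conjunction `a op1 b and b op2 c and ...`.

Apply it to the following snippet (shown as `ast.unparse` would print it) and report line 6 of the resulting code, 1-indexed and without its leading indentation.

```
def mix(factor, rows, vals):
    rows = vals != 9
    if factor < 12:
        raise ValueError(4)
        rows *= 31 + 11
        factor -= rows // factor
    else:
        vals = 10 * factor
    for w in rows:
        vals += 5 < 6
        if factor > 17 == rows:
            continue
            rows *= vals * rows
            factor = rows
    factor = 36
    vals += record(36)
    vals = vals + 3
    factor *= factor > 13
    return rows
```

vals = 10 * factor

Transformed code:
def mix(factor, rows, vals):
    rows = vals != 9
    if factor < 12:
        raise ValueError(4)
    else:
        vals = 10 * factor
    for w in rows:
        vals += 5 < 6
        if factor > 17 and 17 == rows:
            continue
    factor = 36
    vals += record(36)
    vals = vals + 3
    factor *= factor > 13
    return rows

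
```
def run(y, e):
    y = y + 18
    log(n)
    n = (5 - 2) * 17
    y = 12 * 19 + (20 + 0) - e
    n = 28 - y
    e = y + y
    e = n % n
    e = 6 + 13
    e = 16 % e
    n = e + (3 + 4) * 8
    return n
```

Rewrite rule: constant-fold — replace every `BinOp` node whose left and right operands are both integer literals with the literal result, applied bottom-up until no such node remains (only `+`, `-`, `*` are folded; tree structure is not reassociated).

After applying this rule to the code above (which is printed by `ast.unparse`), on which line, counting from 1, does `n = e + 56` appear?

11

Transformed code:
def run(y, e):
    y = y + 18
    log(n)
    n = 51
    y = 248 - e
    n = 28 - y
    e = y + y
    e = n % n
    e = 19
    e = 16 % e
    n = e + 56
    return n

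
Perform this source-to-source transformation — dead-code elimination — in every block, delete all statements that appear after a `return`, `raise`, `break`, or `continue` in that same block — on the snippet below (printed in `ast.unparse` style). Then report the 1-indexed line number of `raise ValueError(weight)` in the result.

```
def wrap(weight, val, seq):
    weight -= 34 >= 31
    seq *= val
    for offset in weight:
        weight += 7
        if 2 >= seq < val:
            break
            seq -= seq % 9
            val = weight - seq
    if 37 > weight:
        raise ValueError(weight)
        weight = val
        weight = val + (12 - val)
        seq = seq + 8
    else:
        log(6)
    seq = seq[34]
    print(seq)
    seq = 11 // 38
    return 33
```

9

Transformed code:
def wrap(weight, val, seq):
    weight -= 34 >= 31
    seq *= val
    for offset in weight:
        weight += 7
        if 2 >= seq < val:
            break
    if 37 > weight:
        raise ValueError(weight)
    else:
        log(6)
    seq = seq[34]
    print(seq)
    seq = 11 // 38
    return 33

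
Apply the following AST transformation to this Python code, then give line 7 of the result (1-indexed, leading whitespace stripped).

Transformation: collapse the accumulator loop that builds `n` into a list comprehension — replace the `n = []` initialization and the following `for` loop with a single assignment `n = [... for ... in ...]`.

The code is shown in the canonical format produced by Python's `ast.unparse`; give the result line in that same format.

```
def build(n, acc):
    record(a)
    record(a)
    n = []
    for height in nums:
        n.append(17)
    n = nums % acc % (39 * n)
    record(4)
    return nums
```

Transformed code:
def build(n, acc):
    record(a)
    record(a)
    n = [17 for height in nums]
    n = nums % acc % (39 * n)
    record(4)
    return nums

return nums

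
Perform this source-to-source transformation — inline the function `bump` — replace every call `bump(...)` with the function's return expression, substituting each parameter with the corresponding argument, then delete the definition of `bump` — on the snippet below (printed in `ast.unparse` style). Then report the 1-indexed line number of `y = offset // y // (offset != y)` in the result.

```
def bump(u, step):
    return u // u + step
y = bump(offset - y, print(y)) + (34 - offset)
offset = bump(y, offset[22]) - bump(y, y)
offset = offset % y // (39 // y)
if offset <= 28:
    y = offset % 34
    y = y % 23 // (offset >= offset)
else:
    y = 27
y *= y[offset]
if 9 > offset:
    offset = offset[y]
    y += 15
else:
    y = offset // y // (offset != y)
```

14

Transformed code:
y = (offset - y) // (offset - y) + print(y) + (34 - offset)
offset = y // y + offset[22] - (y // y + y)
offset = offset % y // (39 // y)
if offset <= 28:
    y = offset % 34
    y = y % 23 // (offset >= offset)
else:
    y = 27
y *= y[offset]
if 9 > offset:
    offset = offset[y]
    y += 15
else:
    y = offset // y // (offset != y)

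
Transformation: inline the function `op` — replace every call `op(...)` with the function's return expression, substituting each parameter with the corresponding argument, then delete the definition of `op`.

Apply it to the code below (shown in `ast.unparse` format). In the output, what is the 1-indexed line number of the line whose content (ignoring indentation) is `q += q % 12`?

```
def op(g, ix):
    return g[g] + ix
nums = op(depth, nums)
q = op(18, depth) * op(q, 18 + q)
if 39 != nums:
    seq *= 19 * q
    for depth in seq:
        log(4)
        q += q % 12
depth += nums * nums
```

Transformed code:
nums = depth[depth] + nums
q = (18[18] + depth) * (q[q] + (18 + q))
if 39 != nums:
    seq *= 19 * q
    for depth in seq:
        log(4)
        q += q % 12
depth += nums * nums

7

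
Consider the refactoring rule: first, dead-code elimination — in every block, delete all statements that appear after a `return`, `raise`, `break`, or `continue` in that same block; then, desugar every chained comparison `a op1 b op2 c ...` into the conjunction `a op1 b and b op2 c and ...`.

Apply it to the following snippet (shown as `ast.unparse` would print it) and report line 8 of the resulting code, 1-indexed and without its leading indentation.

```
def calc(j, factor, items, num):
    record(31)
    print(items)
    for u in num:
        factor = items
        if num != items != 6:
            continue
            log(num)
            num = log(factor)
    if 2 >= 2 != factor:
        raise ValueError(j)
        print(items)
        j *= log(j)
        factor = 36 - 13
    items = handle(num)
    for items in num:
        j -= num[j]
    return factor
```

Transformed code:
def calc(j, factor, items, num):
    record(31)
    print(items)
    for u in num:
        factor = items
        if num != items and items != 6:
            continue
    if 2 >= 2 and 2 != factor:
        raise ValueError(j)
    items = handle(num)
    for items in num:
        j -= num[j]
    return factor

if 2 >= 2 and 2 != factor:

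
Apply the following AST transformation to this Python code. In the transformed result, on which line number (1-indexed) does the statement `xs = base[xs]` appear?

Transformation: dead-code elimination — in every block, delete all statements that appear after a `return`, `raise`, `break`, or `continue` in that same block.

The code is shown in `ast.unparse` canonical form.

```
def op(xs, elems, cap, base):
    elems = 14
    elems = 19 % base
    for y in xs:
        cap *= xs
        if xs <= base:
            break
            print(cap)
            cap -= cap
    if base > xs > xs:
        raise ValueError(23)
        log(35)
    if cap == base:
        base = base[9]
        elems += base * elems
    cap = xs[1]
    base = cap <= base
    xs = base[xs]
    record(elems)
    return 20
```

15

Transformed code:
def op(xs, elems, cap, base):
    elems = 14
    elems = 19 % base
    for y in xs:
        cap *= xs
        if xs <= base:
            break
    if base > xs > xs:
        raise ValueError(23)
    if cap == base:
        base = base[9]
        elems += base * elems
    cap = xs[1]
    base = cap <= base
    xs = base[xs]
    record(elems)
    return 20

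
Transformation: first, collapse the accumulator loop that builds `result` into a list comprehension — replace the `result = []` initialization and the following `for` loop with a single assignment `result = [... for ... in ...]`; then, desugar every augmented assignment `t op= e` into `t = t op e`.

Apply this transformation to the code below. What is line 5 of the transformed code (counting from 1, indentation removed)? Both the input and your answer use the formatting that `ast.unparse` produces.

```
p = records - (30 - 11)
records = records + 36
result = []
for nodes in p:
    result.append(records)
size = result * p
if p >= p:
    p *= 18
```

if p >= p:

Transformed code:
p = records - (30 - 11)
records = records + 36
result = [records for nodes in p]
size = result * p
if p >= p:
    p = p * 18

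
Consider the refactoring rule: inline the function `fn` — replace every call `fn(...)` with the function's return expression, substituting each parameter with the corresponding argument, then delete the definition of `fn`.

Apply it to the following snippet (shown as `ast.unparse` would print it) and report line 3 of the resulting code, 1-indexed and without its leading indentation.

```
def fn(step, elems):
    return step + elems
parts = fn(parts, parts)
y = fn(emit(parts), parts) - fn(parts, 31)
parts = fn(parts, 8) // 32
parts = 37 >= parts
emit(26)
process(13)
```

Transformed code:
parts = parts + parts
y = emit(parts) + parts - (parts + 31)
parts = (parts + 8) // 32
parts = 37 >= parts
emit(26)
process(13)

parts = (parts + 8) // 32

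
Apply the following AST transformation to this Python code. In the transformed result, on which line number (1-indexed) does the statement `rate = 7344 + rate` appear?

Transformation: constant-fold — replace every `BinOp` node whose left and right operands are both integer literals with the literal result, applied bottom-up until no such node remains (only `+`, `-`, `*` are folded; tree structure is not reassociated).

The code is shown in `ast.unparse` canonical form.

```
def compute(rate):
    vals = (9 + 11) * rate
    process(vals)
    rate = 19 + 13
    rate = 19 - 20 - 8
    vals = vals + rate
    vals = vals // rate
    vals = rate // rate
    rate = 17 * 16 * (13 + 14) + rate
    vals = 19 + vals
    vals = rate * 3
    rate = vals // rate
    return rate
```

9

Transformed code:
def compute(rate):
    vals = 20 * rate
    process(vals)
    rate = 32
    rate = -9
    vals = vals + rate
    vals = vals // rate
    vals = rate // rate
    rate = 7344 + rate
    vals = 19 + vals
    vals = rate * 3
    rate = vals // rate
    return rate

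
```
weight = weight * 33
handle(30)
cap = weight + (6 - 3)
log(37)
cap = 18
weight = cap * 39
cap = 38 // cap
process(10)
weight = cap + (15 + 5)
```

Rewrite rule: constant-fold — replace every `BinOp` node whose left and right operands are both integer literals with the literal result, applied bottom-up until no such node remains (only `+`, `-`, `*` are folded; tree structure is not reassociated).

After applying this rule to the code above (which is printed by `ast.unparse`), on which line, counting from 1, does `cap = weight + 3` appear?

Transformed code:
weight = weight * 33
handle(30)
cap = weight + 3
log(37)
cap = 18
weight = cap * 39
cap = 38 // cap
process(10)
weight = cap + 20

3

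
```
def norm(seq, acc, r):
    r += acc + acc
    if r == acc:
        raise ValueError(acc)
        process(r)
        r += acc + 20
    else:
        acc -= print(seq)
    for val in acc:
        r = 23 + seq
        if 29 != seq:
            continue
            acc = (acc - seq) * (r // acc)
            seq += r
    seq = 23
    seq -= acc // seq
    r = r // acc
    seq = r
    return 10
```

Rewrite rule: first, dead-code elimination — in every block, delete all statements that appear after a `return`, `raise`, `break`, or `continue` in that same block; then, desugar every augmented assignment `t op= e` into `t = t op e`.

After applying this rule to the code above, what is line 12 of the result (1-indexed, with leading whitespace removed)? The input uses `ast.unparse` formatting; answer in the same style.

seq = seq - acc // seq

Transformed code:
def norm(seq, acc, r):
    r = r + (acc + acc)
    if r == acc:
        raise ValueError(acc)
    else:
        acc = acc - print(seq)
    for val in acc:
        r = 23 + seq
        if 29 != seq:
            continue
    seq = 23
    seq = seq - acc // seq
    r = r // acc
    seq = r
    return 10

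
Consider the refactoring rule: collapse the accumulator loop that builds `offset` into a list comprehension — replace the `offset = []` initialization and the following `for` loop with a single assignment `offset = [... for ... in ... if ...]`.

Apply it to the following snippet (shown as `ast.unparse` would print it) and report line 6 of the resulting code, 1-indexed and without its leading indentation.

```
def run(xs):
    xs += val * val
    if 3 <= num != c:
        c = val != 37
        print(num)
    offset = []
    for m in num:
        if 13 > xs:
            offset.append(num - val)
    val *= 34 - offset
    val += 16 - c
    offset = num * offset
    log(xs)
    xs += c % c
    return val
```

offset = [num - val for m in num if 13 > xs]

Transformed code:
def run(xs):
    xs += val * val
    if 3 <= num != c:
        c = val != 37
        print(num)
    offset = [num - val for m in num if 13 > xs]
    val *= 34 - offset
    val += 16 - c
    offset = num * offset
    log(xs)
    xs += c % c
    return val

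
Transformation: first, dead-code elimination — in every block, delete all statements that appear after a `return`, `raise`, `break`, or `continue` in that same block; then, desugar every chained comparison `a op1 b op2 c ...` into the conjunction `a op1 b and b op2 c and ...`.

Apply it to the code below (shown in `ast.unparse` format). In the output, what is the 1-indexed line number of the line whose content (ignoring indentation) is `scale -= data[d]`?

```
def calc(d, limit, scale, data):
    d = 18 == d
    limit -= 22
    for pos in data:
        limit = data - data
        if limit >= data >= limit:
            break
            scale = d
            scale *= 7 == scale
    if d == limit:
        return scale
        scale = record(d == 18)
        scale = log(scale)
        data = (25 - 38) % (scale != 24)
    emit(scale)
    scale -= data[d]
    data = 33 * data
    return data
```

Transformed code:
def calc(d, limit, scale, data):
    d = 18 == d
    limit -= 22
    for pos in data:
        limit = data - data
        if limit >= data and data >= limit:
            break
    if d == limit:
        return scale
    emit(scale)
    scale -= data[d]
    data = 33 * data
    return data

11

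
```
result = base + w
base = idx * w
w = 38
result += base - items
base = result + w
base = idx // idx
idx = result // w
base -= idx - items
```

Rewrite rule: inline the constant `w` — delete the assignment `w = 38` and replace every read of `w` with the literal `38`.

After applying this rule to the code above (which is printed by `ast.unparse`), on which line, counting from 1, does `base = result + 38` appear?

4

Transformed code:
result = base + 38
base = idx * 38
result += base - items
base = result + 38
base = idx // idx
idx = result // 38
base -= idx - items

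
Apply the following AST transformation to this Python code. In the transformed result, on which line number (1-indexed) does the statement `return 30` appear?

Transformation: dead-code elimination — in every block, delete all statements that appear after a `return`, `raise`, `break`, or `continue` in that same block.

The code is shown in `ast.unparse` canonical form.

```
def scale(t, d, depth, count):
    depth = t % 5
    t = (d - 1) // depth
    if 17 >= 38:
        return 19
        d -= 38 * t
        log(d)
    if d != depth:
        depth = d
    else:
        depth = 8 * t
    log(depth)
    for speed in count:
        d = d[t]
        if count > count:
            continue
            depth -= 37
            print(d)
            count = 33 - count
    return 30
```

15

Transformed code:
def scale(t, d, depth, count):
    depth = t % 5
    t = (d - 1) // depth
    if 17 >= 38:
        return 19
    if d != depth:
        depth = d
    else:
        depth = 8 * t
    log(depth)
    for speed in count:
        d = d[t]
        if count > count:
            continue
    return 30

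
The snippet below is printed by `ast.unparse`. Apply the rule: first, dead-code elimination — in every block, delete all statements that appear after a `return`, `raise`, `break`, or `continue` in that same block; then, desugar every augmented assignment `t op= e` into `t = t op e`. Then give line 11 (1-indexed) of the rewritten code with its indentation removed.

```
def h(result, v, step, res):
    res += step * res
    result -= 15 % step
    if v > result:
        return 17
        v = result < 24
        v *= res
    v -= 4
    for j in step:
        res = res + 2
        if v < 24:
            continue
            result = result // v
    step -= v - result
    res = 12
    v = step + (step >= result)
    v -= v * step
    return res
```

Transformed code:
def h(result, v, step, res):
    res = res + step * res
    result = result - 15 % step
    if v > result:
        return 17
    v = v - 4
    for j in step:
        res = res + 2
        if v < 24:
            continue
    step = step - (v - result)
    res = 12
    v = step + (step >= result)
    v = v - v * step
    return res

step = step - (v - result)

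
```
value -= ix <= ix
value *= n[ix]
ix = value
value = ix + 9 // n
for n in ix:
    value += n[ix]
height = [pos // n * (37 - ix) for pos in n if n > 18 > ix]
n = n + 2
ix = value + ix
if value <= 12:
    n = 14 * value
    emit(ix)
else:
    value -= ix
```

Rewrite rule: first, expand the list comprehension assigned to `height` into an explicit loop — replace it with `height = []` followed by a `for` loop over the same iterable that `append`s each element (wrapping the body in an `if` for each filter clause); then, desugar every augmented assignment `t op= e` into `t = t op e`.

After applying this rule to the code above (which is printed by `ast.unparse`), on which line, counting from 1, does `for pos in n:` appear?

8

Transformed code:
value = value - (ix <= ix)
value = value * n[ix]
ix = value
value = ix + 9 // n
for n in ix:
    value = value + n[ix]
height = []
for pos in n:
    if n > 18 > ix:
        height.append(pos // n * (37 - ix))
n = n + 2
ix = value + ix
if value <= 12:
    n = 14 * value
    emit(ix)
else:
    value = value - ix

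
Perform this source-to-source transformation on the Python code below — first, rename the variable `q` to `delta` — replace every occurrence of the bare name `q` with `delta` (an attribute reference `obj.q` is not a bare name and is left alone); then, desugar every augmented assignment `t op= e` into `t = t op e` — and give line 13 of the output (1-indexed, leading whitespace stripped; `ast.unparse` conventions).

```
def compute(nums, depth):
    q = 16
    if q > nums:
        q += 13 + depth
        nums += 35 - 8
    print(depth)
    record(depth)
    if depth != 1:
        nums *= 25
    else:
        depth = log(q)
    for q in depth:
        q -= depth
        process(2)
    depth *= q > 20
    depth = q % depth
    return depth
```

delta = delta - depth

Transformed code:
def compute(nums, depth):
    delta = 16
    if delta > nums:
        delta = delta + (13 + depth)
        nums = nums + (35 - 8)
    print(depth)
    record(depth)
    if depth != 1:
        nums = nums * 25
    else:
        depth = log(delta)
    for delta in depth:
        delta = delta - depth
        process(2)
    depth = depth * (delta > 20)
    depth = delta % depth
    return depth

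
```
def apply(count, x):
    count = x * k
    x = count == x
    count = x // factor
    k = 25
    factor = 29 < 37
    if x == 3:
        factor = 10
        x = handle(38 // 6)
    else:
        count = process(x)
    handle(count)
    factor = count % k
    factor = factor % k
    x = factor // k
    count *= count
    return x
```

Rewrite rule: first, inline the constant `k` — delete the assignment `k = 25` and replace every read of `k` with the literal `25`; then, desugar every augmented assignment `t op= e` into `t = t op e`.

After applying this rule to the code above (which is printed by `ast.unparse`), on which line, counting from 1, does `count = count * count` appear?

15

Transformed code:
def apply(count, x):
    count = x * 25
    x = count == x
    count = x // factor
    factor = 29 < 37
    if x == 3:
        factor = 10
        x = handle(38 // 6)
    else:
        count = process(x)
    handle(count)
    factor = count % 25
    factor = factor % 25
    x = factor // 25
    count = count * count
    return x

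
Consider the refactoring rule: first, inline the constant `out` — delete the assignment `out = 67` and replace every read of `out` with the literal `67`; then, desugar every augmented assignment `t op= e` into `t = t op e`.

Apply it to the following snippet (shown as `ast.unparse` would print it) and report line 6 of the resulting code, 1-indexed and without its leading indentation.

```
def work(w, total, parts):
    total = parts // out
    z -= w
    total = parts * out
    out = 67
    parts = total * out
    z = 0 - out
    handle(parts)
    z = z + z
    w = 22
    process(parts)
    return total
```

Transformed code:
def work(w, total, parts):
    total = parts // 67
    z = z - w
    total = parts * 67
    parts = total * 67
    z = 0 - 67
    handle(parts)
    z = z + z
    w = 22
    process(parts)
    return total

z = 0 - 67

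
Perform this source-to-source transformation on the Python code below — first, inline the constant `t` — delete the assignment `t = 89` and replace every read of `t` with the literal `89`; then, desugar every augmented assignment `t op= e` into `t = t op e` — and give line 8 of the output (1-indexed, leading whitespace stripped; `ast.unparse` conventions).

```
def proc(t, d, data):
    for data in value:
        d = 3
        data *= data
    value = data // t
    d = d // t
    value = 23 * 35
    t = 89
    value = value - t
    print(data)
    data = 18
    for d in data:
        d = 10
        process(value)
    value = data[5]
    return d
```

value = value - 89

Transformed code:
def proc(t, d, data):
    for data in value:
        d = 3
        data = data * data
    value = data // 89
    d = d // 89
    value = 23 * 35
    value = value - 89
    print(data)
    data = 18
    for d in data:
        d = 10
        process(value)
    value = data[5]
    return d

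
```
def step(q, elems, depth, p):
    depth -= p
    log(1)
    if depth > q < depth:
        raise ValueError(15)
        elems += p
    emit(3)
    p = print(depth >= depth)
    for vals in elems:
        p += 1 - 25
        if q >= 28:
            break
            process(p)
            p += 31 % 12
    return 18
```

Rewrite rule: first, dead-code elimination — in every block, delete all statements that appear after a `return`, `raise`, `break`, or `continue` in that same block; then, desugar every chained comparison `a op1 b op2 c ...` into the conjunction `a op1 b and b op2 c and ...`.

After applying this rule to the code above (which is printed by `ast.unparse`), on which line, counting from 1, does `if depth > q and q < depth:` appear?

Transformed code:
def step(q, elems, depth, p):
    depth -= p
    log(1)
    if depth > q and q < depth:
        raise ValueError(15)
    emit(3)
    p = print(depth >= depth)
    for vals in elems:
        p += 1 - 25
        if q >= 28:
            break
    return 18

4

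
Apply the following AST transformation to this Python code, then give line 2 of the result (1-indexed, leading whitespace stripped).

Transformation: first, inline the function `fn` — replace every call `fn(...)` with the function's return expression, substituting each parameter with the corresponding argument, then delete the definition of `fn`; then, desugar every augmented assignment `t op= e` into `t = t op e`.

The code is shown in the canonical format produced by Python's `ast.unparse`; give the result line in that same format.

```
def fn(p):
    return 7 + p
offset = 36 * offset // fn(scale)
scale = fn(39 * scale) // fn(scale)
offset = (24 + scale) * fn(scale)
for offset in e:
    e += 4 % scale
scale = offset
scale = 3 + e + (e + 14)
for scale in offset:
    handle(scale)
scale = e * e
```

scale = (7 + 39 * scale) // (7 + scale)

Transformed code:
offset = 36 * offset // (7 + scale)
scale = (7 + 39 * scale) // (7 + scale)
offset = (24 + scale) * (7 + scale)
for offset in e:
    e = e + 4 % scale
scale = offset
scale = 3 + e + (e + 14)
for scale in offset:
    handle(scale)
scale = e * e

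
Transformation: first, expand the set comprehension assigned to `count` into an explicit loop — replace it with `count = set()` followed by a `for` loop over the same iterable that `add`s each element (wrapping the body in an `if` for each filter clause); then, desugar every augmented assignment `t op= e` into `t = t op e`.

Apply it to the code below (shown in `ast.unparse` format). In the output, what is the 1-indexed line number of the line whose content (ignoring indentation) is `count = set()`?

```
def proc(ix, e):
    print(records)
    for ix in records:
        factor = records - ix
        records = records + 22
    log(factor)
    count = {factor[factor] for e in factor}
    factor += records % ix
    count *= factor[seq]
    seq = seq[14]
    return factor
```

Transformed code:
def proc(ix, e):
    print(records)
    for ix in records:
        factor = records - ix
        records = records + 22
    log(factor)
    count = set()
    for e in factor:
        count.add(factor[factor])
    factor = factor + records % ix
    count = count * factor[seq]
    seq = seq[14]
    return factor

7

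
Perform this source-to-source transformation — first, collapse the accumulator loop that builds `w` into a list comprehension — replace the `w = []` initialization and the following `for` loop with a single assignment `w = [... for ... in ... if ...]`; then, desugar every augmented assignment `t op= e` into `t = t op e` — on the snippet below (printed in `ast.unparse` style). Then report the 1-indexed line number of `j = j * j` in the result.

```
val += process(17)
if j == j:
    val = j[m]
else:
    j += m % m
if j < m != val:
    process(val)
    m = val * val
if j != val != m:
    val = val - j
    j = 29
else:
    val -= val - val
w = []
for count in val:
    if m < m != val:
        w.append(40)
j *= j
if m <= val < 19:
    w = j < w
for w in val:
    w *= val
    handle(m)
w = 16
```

Transformed code:
val = val + process(17)
if j == j:
    val = j[m]
else:
    j = j + m % m
if j < m != val:
    process(val)
    m = val * val
if j != val != m:
    val = val - j
    j = 29
else:
    val = val - (val - val)
w = [40 for count in val if m < m != val]
j = j * j
if m <= val < 19:
    w = j < w
for w in val:
    w = w * val
    handle(m)
w = 16

15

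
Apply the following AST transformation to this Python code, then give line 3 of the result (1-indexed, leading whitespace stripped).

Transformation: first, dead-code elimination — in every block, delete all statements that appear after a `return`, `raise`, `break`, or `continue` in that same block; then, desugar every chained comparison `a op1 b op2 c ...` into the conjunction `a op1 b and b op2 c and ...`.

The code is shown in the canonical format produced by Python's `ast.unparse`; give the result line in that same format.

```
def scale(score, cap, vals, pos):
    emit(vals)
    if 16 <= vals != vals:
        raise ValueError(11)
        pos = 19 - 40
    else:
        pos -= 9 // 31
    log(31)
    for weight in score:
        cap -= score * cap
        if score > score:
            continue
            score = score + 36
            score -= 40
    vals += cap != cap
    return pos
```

Transformed code:
def scale(score, cap, vals, pos):
    emit(vals)
    if 16 <= vals and vals != vals:
        raise ValueError(11)
    else:
        pos -= 9 // 31
    log(31)
    for weight in score:
        cap -= score * cap
        if score > score:
            continue
    vals += cap != cap
    return pos

if 16 <= vals and vals != vals:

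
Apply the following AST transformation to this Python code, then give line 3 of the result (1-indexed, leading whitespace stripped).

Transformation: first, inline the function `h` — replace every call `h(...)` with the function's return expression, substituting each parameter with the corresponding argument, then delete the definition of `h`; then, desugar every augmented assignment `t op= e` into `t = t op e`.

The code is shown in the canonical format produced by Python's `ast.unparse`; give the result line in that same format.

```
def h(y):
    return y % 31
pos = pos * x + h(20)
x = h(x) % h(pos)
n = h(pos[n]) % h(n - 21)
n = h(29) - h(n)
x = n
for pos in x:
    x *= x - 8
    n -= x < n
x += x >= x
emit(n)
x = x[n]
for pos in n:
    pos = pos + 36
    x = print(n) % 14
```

n = pos[n] % 31 % ((n - 21) % 31)

Transformed code:
pos = pos * x + 20 % 31
x = x % 31 % (pos % 31)
n = pos[n] % 31 % ((n - 21) % 31)
n = 29 % 31 - n % 31
x = n
for pos in x:
    x = x * (x - 8)
    n = n - (x < n)
x = x + (x >= x)
emit(n)
x = x[n]
for pos in n:
    pos = pos + 36
    x = print(n) % 14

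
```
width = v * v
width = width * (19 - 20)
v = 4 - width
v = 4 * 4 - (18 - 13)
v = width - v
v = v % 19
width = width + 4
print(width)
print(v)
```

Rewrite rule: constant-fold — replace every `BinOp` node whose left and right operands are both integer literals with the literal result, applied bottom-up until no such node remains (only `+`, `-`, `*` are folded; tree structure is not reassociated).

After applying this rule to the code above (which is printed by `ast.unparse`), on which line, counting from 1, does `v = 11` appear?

4

Transformed code:
width = v * v
width = width * -1
v = 4 - width
v = 11
v = width - v
v = v % 19
width = width + 4
print(width)
print(v)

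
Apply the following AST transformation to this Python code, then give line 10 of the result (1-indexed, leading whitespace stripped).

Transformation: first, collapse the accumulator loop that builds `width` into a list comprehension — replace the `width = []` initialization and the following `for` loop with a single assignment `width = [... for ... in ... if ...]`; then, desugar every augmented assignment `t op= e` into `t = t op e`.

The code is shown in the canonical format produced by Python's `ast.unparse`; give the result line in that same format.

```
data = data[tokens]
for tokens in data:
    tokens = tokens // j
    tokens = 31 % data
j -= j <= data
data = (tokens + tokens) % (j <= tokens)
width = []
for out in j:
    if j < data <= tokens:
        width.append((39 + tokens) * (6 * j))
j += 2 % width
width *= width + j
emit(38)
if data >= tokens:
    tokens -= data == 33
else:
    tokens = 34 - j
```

Transformed code:
data = data[tokens]
for tokens in data:
    tokens = tokens // j
    tokens = 31 % data
j = j - (j <= data)
data = (tokens + tokens) % (j <= tokens)
width = [(39 + tokens) * (6 * j) for out in j if j < data <= tokens]
j = j + 2 % width
width = width * (width + j)
emit(38)
if data >= tokens:
    tokens = tokens - (data == 33)
else:
    tokens = 34 - j

emit(38)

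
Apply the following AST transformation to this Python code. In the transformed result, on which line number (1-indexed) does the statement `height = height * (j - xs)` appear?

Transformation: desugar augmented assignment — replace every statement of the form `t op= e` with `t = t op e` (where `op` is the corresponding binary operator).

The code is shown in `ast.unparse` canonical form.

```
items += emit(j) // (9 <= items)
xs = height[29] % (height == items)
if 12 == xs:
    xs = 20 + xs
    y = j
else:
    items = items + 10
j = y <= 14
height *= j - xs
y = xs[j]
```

Transformed code:
items = items + emit(j) // (9 <= items)
xs = height[29] % (height == items)
if 12 == xs:
    xs = 20 + xs
    y = j
else:
    items = items + 10
j = y <= 14
height = height * (j - xs)
y = xs[j]

9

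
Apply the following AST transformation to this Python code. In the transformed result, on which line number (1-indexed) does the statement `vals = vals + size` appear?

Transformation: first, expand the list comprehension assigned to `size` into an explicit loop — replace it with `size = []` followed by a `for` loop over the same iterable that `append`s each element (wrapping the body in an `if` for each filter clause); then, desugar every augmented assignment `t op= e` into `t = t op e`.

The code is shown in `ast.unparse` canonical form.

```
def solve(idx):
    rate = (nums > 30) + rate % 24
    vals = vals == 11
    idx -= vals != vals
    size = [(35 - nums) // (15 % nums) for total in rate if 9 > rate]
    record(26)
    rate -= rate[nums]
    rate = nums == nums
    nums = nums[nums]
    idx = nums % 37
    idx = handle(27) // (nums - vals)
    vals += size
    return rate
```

Transformed code:
def solve(idx):
    rate = (nums > 30) + rate % 24
    vals = vals == 11
    idx = idx - (vals != vals)
    size = []
    for total in rate:
        if 9 > rate:
            size.append((35 - nums) // (15 % nums))
    record(26)
    rate = rate - rate[nums]
    rate = nums == nums
    nums = nums[nums]
    idx = nums % 37
    idx = handle(27) // (nums - vals)
    vals = vals + size
    return rate

15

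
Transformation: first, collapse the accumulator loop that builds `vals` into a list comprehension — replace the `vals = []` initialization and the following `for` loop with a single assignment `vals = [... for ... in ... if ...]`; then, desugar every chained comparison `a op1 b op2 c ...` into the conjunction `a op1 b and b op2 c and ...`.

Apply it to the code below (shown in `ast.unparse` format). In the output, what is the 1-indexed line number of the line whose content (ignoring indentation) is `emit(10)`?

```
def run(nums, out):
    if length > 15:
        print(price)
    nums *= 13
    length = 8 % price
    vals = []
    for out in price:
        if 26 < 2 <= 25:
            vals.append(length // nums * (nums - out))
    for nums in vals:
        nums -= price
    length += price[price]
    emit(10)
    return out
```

10

Transformed code:
def run(nums, out):
    if length > 15:
        print(price)
    nums *= 13
    length = 8 % price
    vals = [length // nums * (nums - out) for out in price if 26 < 2 and 2 <= 25]
    for nums in vals:
        nums -= price
    length += price[price]
    emit(10)
    return out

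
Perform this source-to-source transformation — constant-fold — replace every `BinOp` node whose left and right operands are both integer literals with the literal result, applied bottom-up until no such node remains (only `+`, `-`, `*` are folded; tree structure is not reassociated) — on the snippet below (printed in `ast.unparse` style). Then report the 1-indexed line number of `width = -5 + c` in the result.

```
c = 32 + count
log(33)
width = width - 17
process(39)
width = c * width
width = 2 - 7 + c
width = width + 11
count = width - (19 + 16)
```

6

Transformed code:
c = 32 + count
log(33)
width = width - 17
process(39)
width = c * width
width = -5 + c
width = width + 11
count = width - 35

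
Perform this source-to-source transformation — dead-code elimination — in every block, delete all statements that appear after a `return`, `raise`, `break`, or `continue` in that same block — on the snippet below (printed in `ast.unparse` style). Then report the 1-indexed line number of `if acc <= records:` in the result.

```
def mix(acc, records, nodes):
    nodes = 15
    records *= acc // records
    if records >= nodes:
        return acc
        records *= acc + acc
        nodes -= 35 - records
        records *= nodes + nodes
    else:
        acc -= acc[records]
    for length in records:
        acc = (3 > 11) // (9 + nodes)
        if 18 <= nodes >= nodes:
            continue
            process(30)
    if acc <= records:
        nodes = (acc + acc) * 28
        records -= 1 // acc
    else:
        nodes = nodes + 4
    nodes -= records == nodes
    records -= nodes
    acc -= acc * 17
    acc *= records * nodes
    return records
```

12

Transformed code:
def mix(acc, records, nodes):
    nodes = 15
    records *= acc // records
    if records >= nodes:
        return acc
    else:
        acc -= acc[records]
    for length in records:
        acc = (3 > 11) // (9 + nodes)
        if 18 <= nodes >= nodes:
            continue
    if acc <= records:
        nodes = (acc + acc) * 28
        records -= 1 // acc
    else:
        nodes = nodes + 4
    nodes -= records == nodes
    records -= nodes
    acc -= acc * 17
    acc *= records * nodes
    return records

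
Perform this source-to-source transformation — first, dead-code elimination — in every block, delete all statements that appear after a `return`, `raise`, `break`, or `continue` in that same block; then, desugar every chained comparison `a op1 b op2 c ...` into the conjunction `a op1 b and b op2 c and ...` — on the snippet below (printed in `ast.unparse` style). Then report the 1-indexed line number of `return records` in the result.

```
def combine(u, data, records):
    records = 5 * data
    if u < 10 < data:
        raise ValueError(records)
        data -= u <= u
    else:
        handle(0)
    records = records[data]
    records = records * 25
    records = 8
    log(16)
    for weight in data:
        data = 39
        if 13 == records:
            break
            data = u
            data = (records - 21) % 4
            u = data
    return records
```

15

Transformed code:
def combine(u, data, records):
    records = 5 * data
    if u < 10 and 10 < data:
        raise ValueError(records)
    else:
        handle(0)
    records = records[data]
    records = records * 25
    records = 8
    log(16)
    for weight in data:
        data = 39
        if 13 == records:
            break
    return records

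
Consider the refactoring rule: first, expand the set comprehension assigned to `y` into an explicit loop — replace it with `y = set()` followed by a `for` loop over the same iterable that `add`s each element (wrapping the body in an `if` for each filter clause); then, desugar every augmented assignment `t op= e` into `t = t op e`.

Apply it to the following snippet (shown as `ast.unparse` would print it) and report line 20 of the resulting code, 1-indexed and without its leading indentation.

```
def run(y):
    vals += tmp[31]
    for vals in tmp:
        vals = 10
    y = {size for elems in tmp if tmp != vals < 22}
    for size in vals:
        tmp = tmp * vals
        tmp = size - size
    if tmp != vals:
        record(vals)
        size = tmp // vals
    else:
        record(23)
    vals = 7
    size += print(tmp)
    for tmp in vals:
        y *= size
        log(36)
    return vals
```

Transformed code:
def run(y):
    vals = vals + tmp[31]
    for vals in tmp:
        vals = 10
    y = set()
    for elems in tmp:
        if tmp != vals < 22:
            y.add(size)
    for size in vals:
        tmp = tmp * vals
        tmp = size - size
    if tmp != vals:
        record(vals)
        size = tmp // vals
    else:
        record(23)
    vals = 7
    size = size + print(tmp)
    for tmp in vals:
        y = y * size
        log(36)
    return vals

y = y * size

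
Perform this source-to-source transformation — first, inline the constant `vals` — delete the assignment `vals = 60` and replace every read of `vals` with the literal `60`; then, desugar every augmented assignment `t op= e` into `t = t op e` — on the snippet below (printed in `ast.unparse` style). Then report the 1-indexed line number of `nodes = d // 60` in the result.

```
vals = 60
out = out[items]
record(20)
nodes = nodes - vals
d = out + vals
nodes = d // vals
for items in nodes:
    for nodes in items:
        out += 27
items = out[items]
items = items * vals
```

5

Transformed code:
out = out[items]
record(20)
nodes = nodes - 60
d = out + 60
nodes = d // 60
for items in nodes:
    for nodes in items:
        out = out + 27
items = out[items]
items = items * 60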